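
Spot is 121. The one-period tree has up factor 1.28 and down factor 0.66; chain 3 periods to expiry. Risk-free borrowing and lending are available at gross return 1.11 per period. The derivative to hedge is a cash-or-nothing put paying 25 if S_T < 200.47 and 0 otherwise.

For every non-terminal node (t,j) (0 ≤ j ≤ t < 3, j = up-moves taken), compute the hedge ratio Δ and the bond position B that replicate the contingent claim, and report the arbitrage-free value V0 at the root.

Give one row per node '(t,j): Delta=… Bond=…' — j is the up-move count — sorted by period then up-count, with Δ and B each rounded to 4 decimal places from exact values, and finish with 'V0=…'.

(0,0): Delta=-0.1425 Bond=28.5308
(1,0): Delta=0.0000 Bond=20.2906
(1,1): Delta=-0.1702 Bond=35.9677
(2,0): Delta=0.0000 Bond=22.5225
(2,1): Delta=0.0000 Bond=22.5225
(2,2): Delta=-0.2034 Bond=46.4981
V0=11.2905

The replicating-portfolio and risk-neutral prices coincide; use p* = (1.11−0.66)/(1.28−0.66) = 0.7258 for the latter.
Terminal payoffs: V(3,0)=25.0000, V(3,1)=25.0000, V(3,2)=25.0000, V(3,3)=0.0000
(2,0): S=52.7076. Δ = (V_up−V_dn)/(S_up−S_dn) = (25.0000−25.0000)/(67.4657−34.7870) = 0.0000. V = [p*·25.0000 + (1−p*)·25.0000]/1.11 = 22.5225. B = V − Δ·S = 22.5225.
(2,1): S=102.2208. Δ = (V_up−V_dn)/(S_up−S_dn) = (25.0000−25.0000)/(130.8426−67.4657) = 0.0000. V = [p*·25.0000 + (1−p*)·25.0000]/1.11 = 22.5225. B = V − Δ·S = 22.5225.
(2,2): S=198.2464. Δ = (V_up−V_dn)/(S_up−S_dn) = (0.0000−25.0000)/(253.7554−130.8426) = -0.2034. V = [p*·0.0000 + (1−p*)·25.0000]/1.11 = 6.1755. B = V − Δ·S = 46.4981.
(1,0): S=79.8600. Δ = (V_up−V_dn)/(S_up−S_dn) = (22.5225−22.5225)/(102.2208−52.7076) = 0.0000. V = [p*·22.5225 + (1−p*)·22.5225]/1.11 = 20.2906. B = V − Δ·S = 20.2906.
(1,1): S=154.8800. Δ = (V_up−V_dn)/(S_up−S_dn) = (6.1755−22.5225)/(198.2464−102.2208) = -0.1702. V = [p*·6.1755 + (1−p*)·22.5225]/1.11 = 9.6016. B = V − Δ·S = 35.9677.
(0,0): S=121.0000. Δ = (V_up−V_dn)/(S_up−S_dn) = (9.6016−20.2906)/(154.8800−79.8600) = -0.1425. V = [p*·9.6016 + (1−p*)·20.2906]/1.11 = 11.2905. B = V − Δ·S = 28.5308.
The time-0 hedge costs 11.2905, which is the no-arbitrage price.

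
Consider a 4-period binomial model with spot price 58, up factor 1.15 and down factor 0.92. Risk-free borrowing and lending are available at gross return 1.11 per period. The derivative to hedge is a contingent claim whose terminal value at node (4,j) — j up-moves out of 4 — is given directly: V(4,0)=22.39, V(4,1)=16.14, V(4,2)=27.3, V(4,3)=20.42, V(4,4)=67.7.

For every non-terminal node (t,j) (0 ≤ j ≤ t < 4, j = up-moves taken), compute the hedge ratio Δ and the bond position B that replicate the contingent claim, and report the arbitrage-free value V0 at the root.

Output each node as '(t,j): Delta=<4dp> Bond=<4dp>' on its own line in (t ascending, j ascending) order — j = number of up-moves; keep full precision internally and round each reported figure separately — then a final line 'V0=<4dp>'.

(0,0): Delta=1.3707 Bond=-51.0327
(1,0): Delta=-0.1109 Bond=22.4143
(1,1): Delta=1.6203 Bond=-73.2906
(2,0): Delta=0.6489 Bond=-12.4192
(2,1): Delta=-0.2389 Bond=32.7324
(2,2): Delta=1.9334 Bond=-105.3705
(3,0): Delta=-0.6017 Bond=42.6937
(3,1): Delta=0.8595 Bond=-25.6757
(3,2): Delta=-0.4239 Bond=49.3874
(3,3): Delta=2.3304 Bond=-151.9820
V0=28.4688

No-arbitrage ⇒ martingale measure with p* = (R−d)/(u−d) = 0.8261.
Terminal payoffs: V(4,0)=22.3900, V(4,1)=16.1400, V(4,2)=27.3000, V(4,3)=20.4200, V(4,4)=67.7000
Node (3,0) S=45.1639: V=(p*·16.1400+(1−p*)·22.3900)/1.11=15.5198; Δ=(16.1400−22.3900)/(51.9385−41.5508)=-0.6017; B=V−Δ·S=42.6937
Node (3,1) S=56.4549: V=(p*·27.3000+(1−p*)·16.1400)/1.11=22.8461; Δ=(27.3000−16.1400)/(64.9231−51.9385)=0.8595; B=V−Δ·S=-25.6757
Node (3,2) S=70.5686: V=(p*·20.4200+(1−p*)·27.3000)/1.11=19.4743; Δ=(20.4200−27.3000)/(81.1539−64.9231)=-0.4239; B=V−Δ·S=49.3874
Node (3,3) S=88.2107: V=(p*·67.7000+(1−p*)·20.4200)/1.11=53.5832; Δ=(67.7000−20.4200)/(101.4424−81.1539)=2.3304; B=V−Δ·S=-151.9820
Node (2,0) S=49.0912: V=(p*·22.8461+(1−p*)·15.5198)/1.11=19.4342; Δ=(22.8461−15.5198)/(56.4549−45.1639)=0.6489; B=V−Δ·S=-12.4192
Node (2,1) S=61.3640: V=(p*·19.4743+(1−p*)·22.8461)/1.11=18.0727; Δ=(19.4743−22.8461)/(70.5686−56.4549)=-0.2389; B=V−Δ·S=32.7324
Node (2,2) S=76.7050: V=(p*·53.5832+(1−p*)·19.4743)/1.11=42.9291; Δ=(53.5832−19.4743)/(88.2107−70.5686)=1.9334; B=V−Δ·S=-105.3705
Node (1,0) S=53.3600: V=(p*·18.0727+(1−p*)·19.4342)/1.11=16.4950; Δ=(18.0727−19.4342)/(61.3640−49.0912)=-0.1109; B=V−Δ·S=22.4143
Node (1,1) S=66.7000: V=(p*·42.9291+(1−p*)·18.0727)/1.11=34.7804; Δ=(42.9291−18.0727)/(76.7050−61.3640)=1.6203; B=V−Δ·S=-73.2906
Node (0,0) S=58.0000: V=(p*·34.7804+(1−p*)·16.4950)/1.11=28.4688; Δ=(34.7804−16.4950)/(66.7000−53.3600)=1.3707; B=V−Δ·S=-51.0327
Each (Δ,B) replicates both successor values, so the strategy is self-financing and V0 is arbitrage-free.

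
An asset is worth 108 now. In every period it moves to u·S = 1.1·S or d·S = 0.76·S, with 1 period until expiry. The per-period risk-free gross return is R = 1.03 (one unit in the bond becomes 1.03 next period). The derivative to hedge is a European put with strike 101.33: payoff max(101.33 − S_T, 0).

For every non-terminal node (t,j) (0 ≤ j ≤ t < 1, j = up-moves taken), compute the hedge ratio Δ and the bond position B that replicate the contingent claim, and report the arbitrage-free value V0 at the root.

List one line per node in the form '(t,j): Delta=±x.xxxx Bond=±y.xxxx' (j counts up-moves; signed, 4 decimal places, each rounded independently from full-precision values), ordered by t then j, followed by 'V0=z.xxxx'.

Under the risk-neutral measure, an up-move has probability p* = (R−d)/(u−d) = 0.7941 and values discount at R = 1.03.
At expiry t=1: V(1,0)=19.2500, V(1,1)=0.0000
Node (0,0) S=108.0000: V=(p*·0.0000+(1−p*)·19.2500)/1.03=3.8478; Δ=(0.0000−19.2500)/(118.8000−82.0800)=-0.5242; B=V−Δ·S=60.4654
The time-0 hedge costs 3.8478, which is the no-arbitrage price.

(0,0): Delta=-0.5242 Bond=60.4654
V0=3.8478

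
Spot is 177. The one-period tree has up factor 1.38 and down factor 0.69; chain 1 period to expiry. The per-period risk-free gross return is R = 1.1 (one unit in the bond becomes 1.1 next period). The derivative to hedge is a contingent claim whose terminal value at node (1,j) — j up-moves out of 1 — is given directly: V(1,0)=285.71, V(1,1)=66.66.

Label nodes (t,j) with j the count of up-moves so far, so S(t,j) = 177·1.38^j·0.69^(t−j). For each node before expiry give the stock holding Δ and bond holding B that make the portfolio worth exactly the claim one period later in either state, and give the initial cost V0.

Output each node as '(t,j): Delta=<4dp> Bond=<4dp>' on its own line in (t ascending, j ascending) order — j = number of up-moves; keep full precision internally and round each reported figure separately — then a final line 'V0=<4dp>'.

Under the risk-neutral measure, an up-move has probability p* = (R−d)/(u−d) = 0.5942 and values discount at R = 1.1.
Terminal payoffs: V(1,0)=285.7100, V(1,1)=66.6600
Node (0,0) S=177.0000: V=(p*·66.6600+(1−p*)·285.7100)/1.1=141.4090; Δ=(66.6600−285.7100)/(244.2600−122.1300)=-1.7936; B=V−Δ·S=458.8727
Check: Δ(0,0)·S0 + B(0,0) = 141.4090 = V0.

(0,0): Delta=-1.7936 Bond=458.8727
V0=141.4090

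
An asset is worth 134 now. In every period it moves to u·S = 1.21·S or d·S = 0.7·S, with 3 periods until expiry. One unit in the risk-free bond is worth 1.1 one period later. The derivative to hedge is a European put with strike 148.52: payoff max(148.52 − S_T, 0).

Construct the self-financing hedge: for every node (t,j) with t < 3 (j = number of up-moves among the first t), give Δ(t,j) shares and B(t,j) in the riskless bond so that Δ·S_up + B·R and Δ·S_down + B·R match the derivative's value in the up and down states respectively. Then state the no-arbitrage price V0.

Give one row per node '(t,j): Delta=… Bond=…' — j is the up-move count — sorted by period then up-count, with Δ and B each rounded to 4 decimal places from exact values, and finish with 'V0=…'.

Risk-neutral probability p* = (R−d)/(u−d) = (1.1−0.7)/(1.21−0.7) = 0.7843.
At expiry t=3: V(3,0)=102.5580, V(3,1)=69.0714, V(3,2)=11.1874, V(3,3)=0.0000
  t=2,j=0: stock 65.6600 → up 79.4486 (V=69.0714), down 45.9620 (V=102.5580). Price 69.3582; hedge Δ=-1.0000, bond B=135.0182.
  t=2,j=1: stock 113.4980 → up 137.3326 (V=11.1874), down 79.4486 (V=69.0714). Price 21.5202; hedge Δ=-1.0000, bond B=135.0182.
  t=2,j=2: stock 196.1894 → up 237.3892 (V=0.0000), down 137.3326 (V=11.1874). Price 2.1936; hedge Δ=-0.1118, bond B=24.1297.
  t=1,j=0: stock 93.8000 → up 113.4980 (V=21.5202), down 65.6600 (V=69.3582). Price 28.9438; hedge Δ=-1.0000, bond B=122.7438.
  t=1,j=1: stock 162.1400 → up 196.1894 (V=2.1936), down 113.4980 (V=21.5202). Price 5.7837; hedge Δ=-0.2337, bond B=43.6790.
  t=0,j=0: stock 134.0000 → up 162.1400 (V=5.7837), down 93.8000 (V=28.9438). Price 9.7991; hedge Δ=-0.3389, bond B=55.2110.
The time-0 hedge costs 9.7991, which is the no-arbitrage price.

(0,0): Delta=-0.3389 Bond=55.2110
(1,0): Delta=-1.0000 Bond=122.7438
(1,1): Delta=-0.2337 Bond=43.6790
(2,0): Delta=-1.0000 Bond=135.0182
(2,1): Delta=-1.0000 Bond=135.0182
(2,2): Delta=-0.1118 Bond=24.1297
V0=9.7991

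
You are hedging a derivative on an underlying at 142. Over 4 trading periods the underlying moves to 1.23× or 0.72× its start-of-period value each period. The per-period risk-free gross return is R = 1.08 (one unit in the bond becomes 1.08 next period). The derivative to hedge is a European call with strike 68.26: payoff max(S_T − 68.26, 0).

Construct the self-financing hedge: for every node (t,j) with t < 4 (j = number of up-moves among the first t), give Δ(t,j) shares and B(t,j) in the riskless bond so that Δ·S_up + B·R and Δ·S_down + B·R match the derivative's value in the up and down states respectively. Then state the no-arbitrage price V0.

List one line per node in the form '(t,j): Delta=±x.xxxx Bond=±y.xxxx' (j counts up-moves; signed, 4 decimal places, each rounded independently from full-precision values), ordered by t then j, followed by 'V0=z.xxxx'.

Under the risk-neutral measure, an up-move has probability p* = (R−d)/(u−d) = 0.7059 and values discount at R = 1.08.
Payoff layer (t=4): V(4,0)=0.0000, V(4,1)=0.0000, V(4,2)=43.1088, V(4,3)=121.9950, V(4,4)=256.7590
(3,0): S=53.0012. Δ = (V_up−V_dn)/(S_up−S_dn) = (0.0000−0.0000)/(65.1915−38.1609) = 0.0000. V = [p*·0.0000 + (1−p*)·0.0000]/1.08 = 0.0000. B = V − Δ·S = 0.0000.
(3,1): S=90.5437. Δ = (V_up−V_dn)/(S_up−S_dn) = (43.1088−0.0000)/(111.3688−65.1915) = 0.9335. V = [p*·43.1088 + (1−p*)·0.0000]/1.08 = 28.1757. B = V − Δ·S = -56.3514.
(3,2): S=154.6789. Δ = (V_up−V_dn)/(S_up−S_dn) = (121.9950−43.1088)/(190.2550−111.3688) = 1.0000. V = [p*·121.9950 + (1−p*)·43.1088]/1.08 = 91.4752. B = V − Δ·S = -63.2037.
(3,3): S=264.2431. Δ = (V_up−V_dn)/(S_up−S_dn) = (256.7590−121.9950)/(325.0190−190.2550) = 1.0000. V = [p*·256.7590 + (1−p*)·121.9950]/1.08 = 201.0394. B = V − Δ·S = -63.2037.
(2,0): S=73.6128. Δ = (V_up−V_dn)/(S_up−S_dn) = (28.1757−0.0000)/(90.5437−53.0012) = 0.7505. V = [p*·28.1757 + (1−p*)·0.0000]/1.08 = 18.4155. B = V − Δ·S = -36.8310.
(2,1): S=125.7552. Δ = (V_up−V_dn)/(S_up−S_dn) = (91.4752−28.1757)/(154.6789−90.5437) = 0.9870. V = [p*·91.4752 + (1−p*)·28.1757]/1.08 = 67.4608. B = V − Δ·S = -56.6558.
(2,2): S=214.8318. Δ = (V_up−V_dn)/(S_up−S_dn) = (201.0394−91.4752)/(264.2431−154.6789) = 1.0000. V = [p*·201.0394 + (1−p*)·91.4752]/1.08 = 156.3099. B = V − Δ·S = -58.5219.
(1,0): S=102.2400. Δ = (V_up−V_dn)/(S_up−S_dn) = (67.4608−18.4155)/(125.7552−73.6128) = 0.9406. V = [p*·67.4608 + (1−p*)·18.4155]/1.08 = 49.1072. B = V − Δ·S = -47.0602.
(1,1): S=174.6600. Δ = (V_up−V_dn)/(S_up−S_dn) = (156.3099−67.4608)/(214.8318−125.7552) = 0.9974. V = [p*·156.3099 + (1−p*)·67.4608]/1.08 = 120.5350. B = V − Δ·S = -53.6788.
(0,0): S=142.0000. Δ = (V_up−V_dn)/(S_up−S_dn) = (120.5350−49.1072)/(174.6600−102.2400) = 0.9863. V = [p*·120.5350 + (1−p*)·49.1072]/1.08 = 92.1544. B = V − Δ·S = -47.9001.
Self-financing check: at every node Δ·S+B equals the discounted successor values.

(0,0): Delta=0.9863 Bond=-47.9001
(1,0): Delta=0.9406 Bond=-47.0602
(1,1): Delta=0.9974 Bond=-53.6788
(2,0): Delta=0.7505 Bond=-36.8310
(2,1): Delta=0.9870 Bond=-56.6558
(2,2): Delta=1.0000 Bond=-58.5219
(3,0): Delta=0.0000 Bond=0.0000
(3,1): Delta=0.9335 Bond=-56.3514
(3,2): Delta=1.0000 Bond=-63.2037
(3,3): Delta=1.0000 Bond=-63.2037
V0=92.1544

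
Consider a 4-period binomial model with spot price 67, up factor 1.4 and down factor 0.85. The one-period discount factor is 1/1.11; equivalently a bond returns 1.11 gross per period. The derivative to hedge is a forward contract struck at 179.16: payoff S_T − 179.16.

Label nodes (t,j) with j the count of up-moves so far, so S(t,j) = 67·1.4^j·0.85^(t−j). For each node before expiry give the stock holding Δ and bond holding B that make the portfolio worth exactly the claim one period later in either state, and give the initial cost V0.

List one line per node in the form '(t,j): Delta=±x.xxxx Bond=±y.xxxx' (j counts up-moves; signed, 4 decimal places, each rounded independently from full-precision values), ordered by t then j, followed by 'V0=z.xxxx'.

The replicating-portfolio and risk-neutral prices coincide; use p* = (1.11−0.85)/(1.4−0.85) = 0.4727 for the latter.
At expiry t=4: V(4,0)=-144.1856, V(4,1)=-121.5551, V(4,2)=-84.2813, V(4,3)=-22.8892, V(4,4)=78.2272
Node (3,0) S=41.1464: V=(p*·-121.5551+(1−p*)·-144.1856)/1.11=-120.2590; Δ=(-121.5551−-144.1856)/(57.6049−34.9744)=1.0000; B=V−Δ·S=-161.4054
Node (3,1) S=67.7705: V=(p*·-84.2813+(1−p*)·-121.5551)/1.11=-93.6349; Δ=(-84.2813−-121.5551)/(94.8787−57.6049)=1.0000; B=V−Δ·S=-161.4054
Node (3,2) S=111.6220: V=(p*·-22.8892+(1−p*)·-84.2813)/1.11=-49.7834; Δ=(-22.8892−-84.2813)/(156.2708−94.8787)=1.0000; B=V−Δ·S=-161.4054
Node (3,3) S=183.8480: V=(p*·78.2272+(1−p*)·-22.8892)/1.11=22.4426; Δ=(78.2272−-22.8892)/(257.3872−156.2708)=1.0000; B=V−Δ·S=-161.4054
Node (2,0) S=48.4075: V=(p*·-93.6349+(1−p*)·-120.2590)/1.11=-97.0028; Δ=(-93.6349−-120.2590)/(67.7705−41.1464)=1.0000; B=V−Δ·S=-145.4103
Node (2,1) S=79.7300: V=(p*·-49.7834+(1−p*)·-93.6349)/1.11=-65.6803; Δ=(-49.7834−-93.6349)/(111.6220−67.7705)=1.0000; B=V−Δ·S=-145.4103
Node (2,2) S=131.3200: V=(p*·22.4426+(1−p*)·-49.7834)/1.11=-14.0903; Δ=(22.4426−-49.7834)/(183.8480−111.6220)=1.0000; B=V−Δ·S=-145.4103
Node (1,0) S=56.9500: V=(p*·-65.6803+(1−p*)·-97.0028)/1.11=-74.0502; Δ=(-65.6803−-97.0028)/(79.7300−48.4075)=1.0000; B=V−Δ·S=-131.0002
Node (1,1) S=93.8000: V=(p*·-14.0903+(1−p*)·-65.6803)/1.11=-37.2002; Δ=(-14.0903−-65.6803)/(131.3200−79.7300)=1.0000; B=V−Δ·S=-131.0002
Node (0,0) S=67.0000: V=(p*·-37.2002+(1−p*)·-74.0502)/1.11=-51.0182; Δ=(-37.2002−-74.0502)/(93.8000−56.9500)=1.0000; B=V−Δ·S=-118.0182
Check: Δ(0,0)·S0 + B(0,0) = -51.0182 = V0.

(0,0): Delta=1.0000 Bond=-118.0182
(1,0): Delta=1.0000 Bond=-131.0002
(1,1): Delta=1.0000 Bond=-131.0002
(2,0): Delta=1.0000 Bond=-145.4103
(2,1): Delta=1.0000 Bond=-145.4103
(2,2): Delta=1.0000 Bond=-145.4103
(3,0): Delta=1.0000 Bond=-161.4054
(3,1): Delta=1.0000 Bond=-161.4054
(3,2): Delta=1.0000 Bond=-161.4054
(3,3): Delta=1.0000 Bond=-161.4054
V0=-51.0182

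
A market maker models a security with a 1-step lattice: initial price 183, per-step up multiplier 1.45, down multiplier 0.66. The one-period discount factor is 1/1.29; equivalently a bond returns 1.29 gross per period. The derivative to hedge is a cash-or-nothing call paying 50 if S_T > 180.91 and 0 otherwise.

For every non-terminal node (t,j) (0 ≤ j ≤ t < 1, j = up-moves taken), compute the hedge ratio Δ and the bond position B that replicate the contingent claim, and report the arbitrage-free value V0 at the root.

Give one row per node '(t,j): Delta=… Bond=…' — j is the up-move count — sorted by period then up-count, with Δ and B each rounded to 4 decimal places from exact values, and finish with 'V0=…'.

Since d<R<u, set p* = (R−d)/(u−d) = 0.7975; price each node as the discounted p*-expectation of its children.
At expiry t=1: V(1,0)=0.0000, V(1,1)=50.0000
Node (0,0) S=183.0000: V=(p*·50.0000+(1−p*)·0.0000)/1.29=30.9096; Δ=(50.0000−0.0000)/(265.3500−120.7800)=0.3459; B=V−Δ·S=-32.3815
Check: Δ(0,0)·S0 + B(0,0) = 30.9096 = V0.

(0,0): Delta=0.3459 Bond=-32.3815
V0=30.9096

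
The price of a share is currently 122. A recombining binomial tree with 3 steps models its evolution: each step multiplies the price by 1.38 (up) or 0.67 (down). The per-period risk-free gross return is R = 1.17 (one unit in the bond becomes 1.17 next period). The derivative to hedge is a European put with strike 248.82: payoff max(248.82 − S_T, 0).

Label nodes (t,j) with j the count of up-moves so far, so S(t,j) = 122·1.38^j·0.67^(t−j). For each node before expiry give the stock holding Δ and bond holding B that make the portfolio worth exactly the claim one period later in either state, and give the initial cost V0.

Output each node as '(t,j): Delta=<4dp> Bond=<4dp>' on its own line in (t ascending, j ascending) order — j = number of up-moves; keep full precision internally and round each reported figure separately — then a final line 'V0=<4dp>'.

(0,0): Delta=-0.6997 Bond=134.3744
(1,0): Delta=-1.0000 Bond=181.7664
(1,1): Delta=-0.6384 Bond=146.9078
(2,0): Delta=-1.0000 Bond=212.6667
(2,1): Delta=-1.0000 Bond=212.6667
(2,2): Delta=-0.5647 Bond=154.7526
V0=49.0137

The replicating-portfolio and risk-neutral prices coincide; use p* = (1.17−0.67)/(1.38−0.67) = 0.7042 for the latter.
At expiry t=3: V(3,0)=212.1269, V(3,1)=173.2432, V(3,2)=93.1543, V(3,3)=0.0000
(2,0): S=54.7658. Δ = (V_up−V_dn)/(S_up−S_dn) = (173.2432−212.1269)/(75.5768−36.6931) = -1.0000. V = [p*·173.2432 + (1−p*)·212.1269]/1.17 = 157.9009. B = V − Δ·S = 212.6667.
(2,1): S=112.8012. Δ = (V_up−V_dn)/(S_up−S_dn) = (93.1543−173.2432)/(155.6657−75.5768) = -1.0000. V = [p*·93.1543 + (1−p*)·173.2432]/1.17 = 99.8655. B = V − Δ·S = 212.6667.
(2,2): S=232.3368. Δ = (V_up−V_dn)/(S_up−S_dn) = (0.0000−93.1543)/(320.6248−155.6657) = -0.5647. V = [p*·0.0000 + (1−p*)·93.1543]/1.17 = 23.5493. B = V − Δ·S = 154.7526.
(1,0): S=81.7400. Δ = (V_up−V_dn)/(S_up−S_dn) = (99.8655−157.9009)/(112.8012−54.7658) = -1.0000. V = [p*·99.8655 + (1−p*)·157.9009]/1.17 = 100.0264. B = V − Δ·S = 181.7664.
(1,1): S=168.3600. Δ = (V_up−V_dn)/(S_up−S_dn) = (23.5493−99.8655)/(232.3368−112.8012) = -0.6384. V = [p*·23.5493 + (1−p*)·99.8655]/1.17 = 39.4203. B = V − Δ·S = 146.9078.
(0,0): S=122.0000. Δ = (V_up−V_dn)/(S_up−S_dn) = (39.4203−100.0264)/(168.3600−81.7400) = -0.6997. V = [p*·39.4203 + (1−p*)·100.0264]/1.17 = 49.0137. B = V − Δ·S = 134.3744.
The time-0 hedge costs 49.0137, which is the no-arbitrage price.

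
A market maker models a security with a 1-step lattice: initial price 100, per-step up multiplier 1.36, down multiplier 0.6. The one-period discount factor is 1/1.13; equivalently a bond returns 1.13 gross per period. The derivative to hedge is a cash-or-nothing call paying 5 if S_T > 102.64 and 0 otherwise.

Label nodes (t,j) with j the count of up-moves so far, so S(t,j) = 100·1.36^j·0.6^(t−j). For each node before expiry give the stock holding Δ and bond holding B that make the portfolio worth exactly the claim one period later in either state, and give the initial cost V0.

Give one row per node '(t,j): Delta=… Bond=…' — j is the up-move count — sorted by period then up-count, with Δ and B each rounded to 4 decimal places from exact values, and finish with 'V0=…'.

(0,0): Delta=0.0658 Bond=-3.4932
V0=3.0857

Risk-neutral probability p* = (R−d)/(u−d) = (1.13−0.6)/(1.36−0.6) = 0.6974.
Terminal payoffs: V(1,0)=0.0000, V(1,1)=5.0000
Node (0,0) S=100.0000: V=(p*·5.0000+(1−p*)·0.0000)/1.13=3.0857; Δ=(5.0000−0.0000)/(136.0000−60.0000)=0.0658; B=V−Δ·S=-3.4932
Self-financing check: at every node Δ·S+B equals the discounted successor values.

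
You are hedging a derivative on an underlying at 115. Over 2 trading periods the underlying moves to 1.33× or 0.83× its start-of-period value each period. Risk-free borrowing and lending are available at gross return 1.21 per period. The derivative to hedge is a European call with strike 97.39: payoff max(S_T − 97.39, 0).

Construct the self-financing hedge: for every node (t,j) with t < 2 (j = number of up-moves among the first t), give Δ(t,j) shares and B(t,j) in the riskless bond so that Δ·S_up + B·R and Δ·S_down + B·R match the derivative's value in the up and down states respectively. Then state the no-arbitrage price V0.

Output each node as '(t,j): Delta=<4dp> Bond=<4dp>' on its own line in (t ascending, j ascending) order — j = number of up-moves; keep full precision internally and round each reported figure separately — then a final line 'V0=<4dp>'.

(0,0): Delta=0.9373 Bond=-58.5974
(1,0): Delta=0.6194 Bond=-40.5513
(1,1): Delta=1.0000 Bond=-80.4876
V0=49.1960

No-arbitrage ⇒ martingale measure with p* = (R−d)/(u−d) = 0.7600.
Payoff layer (t=2): V(2,0)=0.0000, V(2,1)=29.5585, V(2,2)=106.0335
(1,0): S=95.4500. Δ = (V_up−V_dn)/(S_up−S_dn) = (29.5585−0.0000)/(126.9485−79.2235) = 0.6194. V = [p*·29.5585 + (1−p*)·0.0000]/1.21 = 18.5657. B = V − Δ·S = -40.5513.
(1,1): S=152.9500. Δ = (V_up−V_dn)/(S_up−S_dn) = (106.0335−29.5585)/(203.4235−126.9485) = 1.0000. V = [p*·106.0335 + (1−p*)·29.5585]/1.21 = 72.4624. B = V − Δ·S = -80.4876.
(0,0): S=115.0000. Δ = (V_up−V_dn)/(S_up−S_dn) = (72.4624−18.5657)/(152.9500−95.4500) = 0.9373. V = [p*·72.4624 + (1−p*)·18.5657]/1.21 = 49.1960. B = V − Δ·S = -58.5974.
Each (Δ,B) replicates both successor values, so the strategy is self-financing and V0 is arbitrage-free.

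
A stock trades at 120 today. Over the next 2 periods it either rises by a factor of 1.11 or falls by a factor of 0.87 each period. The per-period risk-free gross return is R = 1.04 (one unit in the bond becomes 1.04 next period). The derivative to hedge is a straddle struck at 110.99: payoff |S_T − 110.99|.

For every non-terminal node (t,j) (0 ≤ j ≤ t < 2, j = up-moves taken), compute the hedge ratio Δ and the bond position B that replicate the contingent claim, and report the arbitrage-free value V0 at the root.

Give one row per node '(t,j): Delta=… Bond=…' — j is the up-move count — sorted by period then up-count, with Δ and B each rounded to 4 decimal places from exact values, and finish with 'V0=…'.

No-arbitrage ⇒ martingale measure with p* = (R−d)/(u−d) = 0.7083.
Payoff layer (t=2): V(2,0)=20.1620, V(2,1)=4.8940, V(2,2)=36.8620
  t=1,j=0: stock 104.4000 → up 115.8840 (V=4.8940), down 90.8280 (V=20.1620). Price 8.9877; hedge Δ=-0.6094, bond B=72.6043.
  t=1,j=1: stock 133.2000 → up 147.8520 (V=36.8620), down 115.8840 (V=4.8940). Price 26.4788; hedge Δ=1.0000, bond B=-106.7212.
  t=0,j=0: stock 120.0000 → up 133.2000 (V=26.4788), down 104.4000 (V=8.9877). Price 20.5550; hedge Δ=0.6073, bond B=-52.3249.
Self-financing check: at every node Δ·S+B equals the discounted successor values.

(0,0): Delta=0.6073 Bond=-52.3249
(1,0): Delta=-0.6094 Bond=72.6043
(1,1): Delta=1.0000 Bond=-106.7212
V0=20.5550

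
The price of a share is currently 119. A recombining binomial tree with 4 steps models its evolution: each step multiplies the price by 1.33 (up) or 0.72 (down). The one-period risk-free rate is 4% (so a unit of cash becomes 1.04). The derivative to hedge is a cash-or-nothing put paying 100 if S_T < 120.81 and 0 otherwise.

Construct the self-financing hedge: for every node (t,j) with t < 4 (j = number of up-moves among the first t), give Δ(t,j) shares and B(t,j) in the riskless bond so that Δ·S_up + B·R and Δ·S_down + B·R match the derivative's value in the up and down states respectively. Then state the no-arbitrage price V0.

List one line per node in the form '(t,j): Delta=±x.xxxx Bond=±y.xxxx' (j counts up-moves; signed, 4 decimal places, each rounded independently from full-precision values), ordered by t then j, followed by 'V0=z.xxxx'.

(0,0): Delta=-0.4807 Bond=112.7404
(1,0): Delta=-0.4868 Bond=117.7760
(1,1): Delta=-0.4777 Bond=116.7734
(2,0): Delta=0.0000 Bond=92.4556
(2,1): Delta=-0.7256 Bond=149.7031
(2,2): Delta=-0.3560 Bond=95.8348
(3,0): Delta=0.0000 Bond=96.1538
(3,1): Delta=0.0000 Bond=96.1538
(3,2): Delta=-1.0817 Bond=209.6469
(3,3): Delta=0.0000 Bond=0.0000
V0=55.5399

Since d<R<u, set p* = (R−d)/(u−d) = 0.5246; price each node as the discounted p*-expectation of its children.
Terminal payoffs: V(4,0)=100.0000, V(4,1)=100.0000, V(4,2)=100.0000, V(4,3)=0.0000, V(4,4)=0.0000
  t=3,j=0: stock 44.4165 → up 59.0740 (V=100.0000), down 31.9799 (V=100.0000). Price 96.1538; hedge Δ=0.0000, bond B=96.1538.
  t=3,j=1: stock 82.0472 → up 109.1227 (V=100.0000), down 59.0740 (V=100.0000). Price 96.1538; hedge Δ=0.0000, bond B=96.1538.
  t=3,j=2: stock 151.5594 → up 201.5739 (V=0.0000), down 109.1227 (V=100.0000). Price 45.7125; hedge Δ=-1.0817, bond B=209.6469.
  t=3,j=3: stock 279.9638 → up 372.3519 (V=0.0000), down 201.5739 (V=0.0000). Price 0.0000; hedge Δ=0.0000, bond B=0.0000.
  t=2,j=0: stock 61.6896 → up 82.0472 (V=96.1538), down 44.4165 (V=96.1538). Price 92.4556; hedge Δ=0.0000, bond B=92.4556.
  t=2,j=1: stock 113.9544 → up 151.5594 (V=45.7125), down 82.0472 (V=96.1538). Price 67.0123; hedge Δ=-0.7256, bond B=149.7031.
  t=2,j=2: stock 210.4991 → up 279.9638 (V=0.0000), down 151.5594 (V=45.7125). Price 20.8963; hedge Δ=-0.3560, bond B=95.8348.
  t=1,j=0: stock 85.6800 → up 113.9544 (V=67.0123), down 61.6896 (V=92.4556). Price 76.0657; hedge Δ=-0.4868, bond B=117.7760.
  t=1,j=1: stock 158.2700 → up 210.4991 (V=20.8963), down 113.9544 (V=67.0123). Price 41.1734; hedge Δ=-0.4777, bond B=116.7734.
  t=0,j=0: stock 119.0000 → up 158.2700 (V=41.1734), down 85.6800 (V=76.0657). Price 55.5399; hedge Δ=-0.4807, bond B=112.7404.
Each (Δ,B) replicates both successor values, so the strategy is self-financing and V0 is arbitrage-free.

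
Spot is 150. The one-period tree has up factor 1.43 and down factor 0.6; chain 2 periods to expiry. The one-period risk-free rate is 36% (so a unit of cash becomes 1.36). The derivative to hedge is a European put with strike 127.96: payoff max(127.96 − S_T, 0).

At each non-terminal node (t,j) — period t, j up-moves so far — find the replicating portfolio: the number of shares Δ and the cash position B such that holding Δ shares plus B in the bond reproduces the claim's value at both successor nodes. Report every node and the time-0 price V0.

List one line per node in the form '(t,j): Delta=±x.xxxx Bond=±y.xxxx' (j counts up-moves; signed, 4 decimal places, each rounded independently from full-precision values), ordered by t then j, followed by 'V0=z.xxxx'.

Under the risk-neutral measure, an up-move has probability p* = (R−d)/(u−d) = 0.9157 and values discount at R = 1.36.
Payoff layer (t=2): V(2,0)=73.9600, V(2,1)=0.0000, V(2,2)=0.0000
Node (1,0) S=90.0000: V=(p*·0.0000+(1−p*)·73.9600)/1.36=4.5865; Δ=(0.0000−73.9600)/(128.7000−54.0000)=-0.9901; B=V−Δ·S=93.6949
Node (1,1) S=214.5000: V=(p*·0.0000+(1−p*)·0.0000)/1.36=0.0000; Δ=(0.0000−0.0000)/(306.7350−128.7000)=0.0000; B=V−Δ·S=0.0000
Node (0,0) S=150.0000: V=(p*·0.0000+(1−p*)·4.5865)/1.36=0.2844; Δ=(0.0000−4.5865)/(214.5000−90.0000)=-0.0368; B=V−Δ·S=5.8103
The time-0 hedge costs 0.2844, which is the no-arbitrage price.

(0,0): Delta=-0.0368 Bond=5.8103
(1,0): Delta=-0.9901 Bond=93.6949
(1,1): Delta=0.0000 Bond=0.0000
V0=0.2844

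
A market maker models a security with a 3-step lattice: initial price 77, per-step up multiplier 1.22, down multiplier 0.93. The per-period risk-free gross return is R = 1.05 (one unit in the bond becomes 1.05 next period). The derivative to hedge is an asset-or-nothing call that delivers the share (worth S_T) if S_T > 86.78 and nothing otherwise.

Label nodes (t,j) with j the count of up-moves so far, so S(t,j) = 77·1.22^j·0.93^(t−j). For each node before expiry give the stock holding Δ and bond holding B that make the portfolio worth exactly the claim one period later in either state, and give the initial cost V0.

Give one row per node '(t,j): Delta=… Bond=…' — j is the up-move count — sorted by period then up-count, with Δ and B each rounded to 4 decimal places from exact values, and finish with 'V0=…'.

No-arbitrage ⇒ martingale measure with p* = (R−d)/(u−d) = 0.4138.
Terminal payoffs: V(3,0)=0.0000, V(3,1)=0.0000, V(3,2)=106.5843, V(3,3)=139.8203
Node (2,0) S=66.5973: V=(p*·0.0000+(1−p*)·0.0000)/1.05=0.0000; Δ=(0.0000−0.0000)/(81.2487−61.9355)=0.0000; B=V−Δ·S=0.0000
Node (2,1) S=87.3642: V=(p*·106.5843+(1−p*)·0.0000)/1.05=42.0037; Δ=(106.5843−0.0000)/(106.5843−81.2487)=4.2069; B=V−Δ·S=-325.5285
Node (2,2) S=114.6068: V=(p*·139.8203+(1−p*)·106.5843)/1.05=114.6068; Δ=(139.8203−106.5843)/(139.8203−106.5843)=1.0000; B=V−Δ·S=0.0000
Node (1,0) S=71.6100: V=(p*·42.0037+(1−p*)·0.0000)/1.05=16.5532; Δ=(42.0037−0.0000)/(87.3642−66.5973)=2.0226; B=V−Δ·S=-128.2871
Node (1,1) S=93.9400: V=(p*·114.6068+(1−p*)·42.0037)/1.05=68.6156; Δ=(114.6068−42.0037)/(114.6068−87.3642)=2.6651; B=V−Δ·S=-181.7400
Node (0,0) S=77.0000: V=(p*·68.6156+(1−p*)·16.5532)/1.05=36.2821; Δ=(68.6156−16.5532)/(93.9400−71.6100)=2.3315; B=V−Δ·S=-143.2434
Root portfolio cost Δ·77+B reproduces V0=36.2821.

(0,0): Delta=2.3315 Bond=-143.2434
(1,0): Delta=2.0226 Bond=-128.2871
(1,1): Delta=2.6651 Bond=-181.7400
(2,0): Delta=0.0000 Bond=0.0000
(2,1): Delta=4.2069 Bond=-325.5285
(2,2): Delta=1.0000 Bond=0.0000
V0=36.2821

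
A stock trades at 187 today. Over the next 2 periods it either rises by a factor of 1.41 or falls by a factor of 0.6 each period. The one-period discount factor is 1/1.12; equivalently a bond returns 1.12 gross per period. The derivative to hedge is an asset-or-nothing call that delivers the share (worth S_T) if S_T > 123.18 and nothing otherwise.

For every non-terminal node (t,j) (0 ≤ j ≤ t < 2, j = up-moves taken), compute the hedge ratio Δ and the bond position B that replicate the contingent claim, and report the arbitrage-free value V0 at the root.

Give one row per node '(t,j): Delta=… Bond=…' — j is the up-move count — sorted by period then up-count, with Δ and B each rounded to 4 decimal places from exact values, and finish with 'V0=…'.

No-arbitrage ⇒ martingale measure with p* = (R−d)/(u−d) = 0.6420.
Terminal payoffs: V(2,0)=0.0000, V(2,1)=158.2020, V(2,2)=371.7747
Node (1,0) S=112.2000: V=(p*·158.2020+(1−p*)·0.0000)/1.12=90.6802; Δ=(158.2020−0.0000)/(158.2020−67.3200)=1.7407; B=V−Δ·S=-104.6310
Node (1,1) S=263.6700: V=(p*·371.7747+(1−p*)·158.2020)/1.12=263.6700; Δ=(371.7747−158.2020)/(371.7747−158.2020)=1.0000; B=V−Δ·S=0.0000
Node (0,0) S=187.0000: V=(p*·263.6700+(1−p*)·90.6802)/1.12=180.1209; Δ=(263.6700−90.6802)/(263.6700−112.2000)=1.1421; B=V−Δ·S=-33.4468
Check: Δ(0,0)·S0 + B(0,0) = 180.1209 = V0.

(0,0): Delta=1.1421 Bond=-33.4468
(1,0): Delta=1.7407 Bond=-104.6310
(1,1): Delta=1.0000 Bond=0.0000
V0=180.1209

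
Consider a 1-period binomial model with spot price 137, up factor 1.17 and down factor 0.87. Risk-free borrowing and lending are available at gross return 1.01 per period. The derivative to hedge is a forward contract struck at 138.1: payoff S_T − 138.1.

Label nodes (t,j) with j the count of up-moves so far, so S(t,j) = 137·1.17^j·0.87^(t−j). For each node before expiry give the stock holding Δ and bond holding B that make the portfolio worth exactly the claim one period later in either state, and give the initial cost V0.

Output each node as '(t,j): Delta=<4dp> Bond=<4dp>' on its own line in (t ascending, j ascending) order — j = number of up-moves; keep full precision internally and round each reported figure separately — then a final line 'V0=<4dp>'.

(0,0): Delta=1.0000 Bond=-136.7327
V0=0.2673

Risk-neutral probability p* = (R−d)/(u−d) = (1.01−0.87)/(1.17−0.87) = 0.4667.
Terminal payoffs: V(1,0)=-18.9100, V(1,1)=22.1900
Node (0,0) S=137.0000: V=(p*·22.1900+(1−p*)·-18.9100)/1.01=0.2673; Δ=(22.1900−-18.9100)/(160.2900−119.1900)=1.0000; B=V−Δ·S=-136.7327
Each (Δ,B) replicates both successor values, so the strategy is self-financing and V0 is arbitrage-free.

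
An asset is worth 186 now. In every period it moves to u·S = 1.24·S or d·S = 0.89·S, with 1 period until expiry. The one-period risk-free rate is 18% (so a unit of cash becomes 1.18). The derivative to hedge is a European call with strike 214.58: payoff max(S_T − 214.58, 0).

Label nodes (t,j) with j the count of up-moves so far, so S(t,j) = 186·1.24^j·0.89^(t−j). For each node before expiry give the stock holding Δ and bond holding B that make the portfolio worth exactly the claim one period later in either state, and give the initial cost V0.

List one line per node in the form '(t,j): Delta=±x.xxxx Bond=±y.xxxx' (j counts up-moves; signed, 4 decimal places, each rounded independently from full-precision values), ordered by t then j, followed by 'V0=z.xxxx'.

The replicating-portfolio and risk-neutral prices coincide; use p* = (1.18−0.89)/(1.24−0.89) = 0.8286 for the latter.
Payoff layer (t=1): V(1,0)=0.0000, V(1,1)=16.0600
(0,0): S=186.0000. Δ = (V_up−V_dn)/(S_up−S_dn) = (16.0600−0.0000)/(230.6400−165.5400) = 0.2467. V = [p*·16.0600 + (1−p*)·0.0000]/1.18 = 11.2770. B = V − Δ·S = -34.6087.
Root portfolio cost Δ·186+B reproduces V0=11.2770.

(0,0): Delta=0.2467 Bond=-34.6087
V0=11.2770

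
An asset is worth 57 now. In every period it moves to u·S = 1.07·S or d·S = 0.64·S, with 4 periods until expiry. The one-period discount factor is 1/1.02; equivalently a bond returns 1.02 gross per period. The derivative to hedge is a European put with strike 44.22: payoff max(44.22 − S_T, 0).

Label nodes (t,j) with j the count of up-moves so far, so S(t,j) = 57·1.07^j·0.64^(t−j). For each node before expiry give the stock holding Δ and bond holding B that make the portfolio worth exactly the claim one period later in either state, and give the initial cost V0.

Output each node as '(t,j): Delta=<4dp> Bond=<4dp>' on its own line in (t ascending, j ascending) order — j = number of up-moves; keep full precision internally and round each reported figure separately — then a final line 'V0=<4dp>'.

Since d<R<u, set p* = (R−d)/(u−d) = 0.8837; price each node as the discounted p*-expectation of its children.
At expiry t=4: V(4,0)=34.6570, V(4,1)=28.2318, V(4,2)=17.4898, V(4,3)=0.0000, V(4,4)=0.0000
  t=3,j=0: stock 14.9422 → up 15.9882 (V=28.2318), down 9.5630 (V=34.6570). Price 28.4107; hedge Δ=-1.0000, bond B=43.3529.
  t=3,j=1: stock 24.9815 → up 26.7302 (V=17.4898), down 15.9882 (V=28.2318). Price 18.3714; hedge Δ=-1.0000, bond B=43.3529.
  t=3,j=2: stock 41.7660 → up 44.6896 (V=0.0000), down 26.7302 (V=17.4898). Price 1.9938; hedge Δ=-0.9739, bond B=42.6678.
  t=3,j=3: stock 69.8275 → up 74.7154 (V=0.0000), down 44.6896 (V=0.0000). Price 0.0000; hedge Δ=0.0000, bond B=0.0000.
  t=2,j=0: stock 23.3472 → up 24.9815 (V=18.3714), down 14.9422 (V=28.4107). Price 19.1557; hedge Δ=-1.0000, bond B=42.5029.
  t=2,j=1: stock 39.0336 → up 41.7660 (V=1.9938), down 24.9815 (V=18.3714). Price 3.8218; hedge Δ=-0.9758, bond B=41.9092.
  t=2,j=2: stock 65.2593 → up 69.8275 (V=0.0000), down 41.7660 (V=1.9938). Price 0.2273; hedge Δ=-0.0711, bond B=4.8641.
  t=1,j=0: stock 36.4800 → up 39.0336 (V=3.8218), down 23.3472 (V=19.1557). Price 5.4949; hedge Δ=-0.9775, bond B=41.1552.
  t=1,j=1: stock 60.9900 → up 65.2593 (V=0.2273), down 39.0336 (V=3.8218). Price 0.6326; hedge Δ=-0.1371, bond B=8.9918.
  t=0,j=0: stock 57.0000 → up 60.9900 (V=0.6326), down 36.4800 (V=5.4949). Price 1.1745; hedge Δ=-0.1984, bond B=12.4821.
Root portfolio cost Δ·57+B reproduces V0=1.1745.

(0,0): Delta=-0.1984 Bond=12.4821
(1,0): Delta=-0.9775 Bond=41.1552
(1,1): Delta=-0.1371 Bond=8.9918
(2,0): Delta=-1.0000 Bond=42.5029
(2,1): Delta=-0.9758 Bond=41.9092
(2,2): Delta=-0.0711 Bond=4.8641
(3,0): Delta=-1.0000 Bond=43.3529
(3,1): Delta=-1.0000 Bond=43.3529
(3,2): Delta=-0.9739 Bond=42.6678
(3,3): Delta=0.0000 Bond=0.0000
V0=1.1745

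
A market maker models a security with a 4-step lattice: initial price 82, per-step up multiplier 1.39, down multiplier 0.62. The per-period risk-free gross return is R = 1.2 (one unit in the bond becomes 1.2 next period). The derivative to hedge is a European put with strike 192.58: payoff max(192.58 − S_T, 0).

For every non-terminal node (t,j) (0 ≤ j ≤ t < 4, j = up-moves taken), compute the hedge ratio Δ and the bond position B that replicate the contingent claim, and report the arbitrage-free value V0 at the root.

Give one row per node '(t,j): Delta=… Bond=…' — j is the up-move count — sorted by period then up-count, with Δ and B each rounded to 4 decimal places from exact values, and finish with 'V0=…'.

(0,0): Delta=-0.5553 Bond=74.0321
(1,0): Delta=-1.0000 Bond=111.4468
(1,1): Delta=-0.4903 Bond=81.4323
(2,0): Delta=-1.0000 Bond=133.7361
(2,1): Delta=-1.0000 Bond=133.7361
(2,2): Delta=-0.4159 Bond=85.9200
(3,0): Delta=-1.0000 Bond=160.4833
(3,1): Delta=-1.0000 Bond=160.4833
(3,2): Delta=-1.0000 Bond=160.4833
(3,3): Delta=-0.3305 Bond=84.3073
V0=28.4970

The replicating-portfolio and risk-neutral prices coincide; use p* = (1.2−0.62)/(1.39−0.62) = 0.7532 for the latter.
Terminal values V(4,·): V(4,0)=180.4634, V(4,1)=165.4154, V(4,2)=131.6787, V(4,3)=56.0431, V(4,4)=0.0000
(3,0): S=19.5429. Δ = (V_up−V_dn)/(S_up−S_dn) = (165.4154−180.4634)/(27.1646−12.1166) = -1.0000. V = [p*·165.4154 + (1−p*)·180.4634]/1.2 = 140.9404. B = V − Δ·S = 160.4833.
(3,1): S=43.8139. Δ = (V_up−V_dn)/(S_up−S_dn) = (131.6787−165.4154)/(60.9013−27.1646) = -1.0000. V = [p*·131.6787 + (1−p*)·165.4154]/1.2 = 116.6694. B = V − Δ·S = 160.4833.
(3,2): S=98.2280. Δ = (V_up−V_dn)/(S_up−S_dn) = (56.0431−131.6787)/(136.5369−60.9013) = -1.0000. V = [p*·56.0431 + (1−p*)·131.6787]/1.2 = 62.2554. B = V − Δ·S = 160.4833.
(3,3): S=220.2208. Δ = (V_up−V_dn)/(S_up−S_dn) = (0.0000−56.0431)/(306.1069−136.5369) = -0.3305. V = [p*·0.0000 + (1−p*)·56.0431]/1.2 = 11.5240. B = V − Δ·S = 84.3073.
(2,0): S=31.5208. Δ = (V_up−V_dn)/(S_up−S_dn) = (116.6694−140.9404)/(43.8139−19.5429) = -1.0000. V = [p*·116.6694 + (1−p*)·140.9404]/1.2 = 102.2153. B = V − Δ·S = 133.7361.
(2,1): S=70.6676. Δ = (V_up−V_dn)/(S_up−S_dn) = (62.2554−116.6694)/(98.2280−43.8139) = -1.0000. V = [p*·62.2554 + (1−p*)·116.6694]/1.2 = 63.0685. B = V − Δ·S = 133.7361.
(2,2): S=158.4322. Δ = (V_up−V_dn)/(S_up−S_dn) = (11.5240−62.2554)/(220.2208−98.2280) = -0.4159. V = [p*·11.5240 + (1−p*)·62.2554]/1.2 = 20.0351. B = V − Δ·S = 85.9200.
(1,0): S=50.8400. Δ = (V_up−V_dn)/(S_up−S_dn) = (63.0685−102.2153)/(70.6676−31.5208) = -1.0000. V = [p*·63.0685 + (1−p*)·102.2153]/1.2 = 60.6068. B = V − Δ·S = 111.4468.
(1,1): S=113.9800. Δ = (V_up−V_dn)/(S_up−S_dn) = (20.0351−63.0685)/(158.4322−70.6676) = -0.4903. V = [p*·20.0351 + (1−p*)·63.0685]/1.2 = 25.5448. B = V − Δ·S = 81.4323.
(0,0): S=82.0000. Δ = (V_up−V_dn)/(S_up−S_dn) = (25.5448−60.6068)/(113.9800−50.8400) = -0.5553. V = [p*·25.5448 + (1−p*)·60.6068]/1.2 = 28.4970. B = V − Δ·S = 74.0321.
The time-0 hedge costs 28.4970, which is the no-arbitrage price.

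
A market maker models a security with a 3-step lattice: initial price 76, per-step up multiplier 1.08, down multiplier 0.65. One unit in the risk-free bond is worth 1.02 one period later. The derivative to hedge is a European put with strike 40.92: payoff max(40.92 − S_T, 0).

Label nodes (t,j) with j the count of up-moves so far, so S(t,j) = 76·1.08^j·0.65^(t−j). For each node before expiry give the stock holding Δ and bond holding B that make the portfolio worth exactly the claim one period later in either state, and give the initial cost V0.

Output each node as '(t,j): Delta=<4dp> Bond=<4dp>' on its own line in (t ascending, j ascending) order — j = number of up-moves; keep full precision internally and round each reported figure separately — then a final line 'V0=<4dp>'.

(0,0): Delta=-0.0520 Bond=4.2978
(1,0): Delta=-0.3368 Bond=18.4526
(1,1): Delta=-0.0242 Bond=2.1024
(2,0): Delta=-1.0000 Bond=40.1176
(2,1): Delta=-0.2721 Bond=15.3682
(2,2): Delta=0.0000 Bond=0.0000
V0=0.3469

Under the risk-neutral measure, an up-move has probability p* = (R−d)/(u−d) = 0.8605 and values discount at R = 1.02.
Terminal values V(3,·): V(3,0)=20.0485, V(3,1)=6.2412, V(3,2)=0.0000, V(3,3)=0.0000
  t=2,j=0: stock 32.1100 → up 34.6788 (V=6.2412), down 20.8715 (V=20.0485). Price 8.0076; hedge Δ=-1.0000, bond B=40.1176.
  t=2,j=1: stock 53.3520 → up 57.6202 (V=0.0000), down 34.6788 (V=6.2412). Price 0.8538; hedge Δ=-0.2721, bond B=15.3682.
  t=2,j=2: stock 88.6464 → up 95.7381 (V=0.0000), down 57.6202 (V=0.0000). Price 0.0000; hedge Δ=0.0000, bond B=0.0000.
  t=1,j=0: stock 49.4000 → up 53.3520 (V=0.8538), down 32.1100 (V=8.0076). Price 1.8157; hedge Δ=-0.3368, bond B=18.4526.
  t=1,j=1: stock 82.0800 → up 88.6464 (V=0.0000), down 53.3520 (V=0.8538). Price 0.1168; hedge Δ=-0.0242, bond B=2.1024.
  t=0,j=0: stock 76.0000 → up 82.0800 (V=0.1168), down 49.4000 (V=1.8157). Price 0.3469; hedge Δ=-0.0520, bond B=4.2978.
The time-0 hedge costs 0.3469, which is the no-arbitrage price.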